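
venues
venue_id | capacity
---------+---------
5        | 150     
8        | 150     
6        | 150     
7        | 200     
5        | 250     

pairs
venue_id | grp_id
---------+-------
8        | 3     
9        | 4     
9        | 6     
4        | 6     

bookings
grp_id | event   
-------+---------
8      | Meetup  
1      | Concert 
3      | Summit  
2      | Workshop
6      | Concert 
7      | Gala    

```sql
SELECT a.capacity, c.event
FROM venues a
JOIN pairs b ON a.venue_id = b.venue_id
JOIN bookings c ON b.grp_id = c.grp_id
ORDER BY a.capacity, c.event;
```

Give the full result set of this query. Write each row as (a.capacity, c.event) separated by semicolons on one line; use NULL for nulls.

Step 1 — a INNER JOIN b on venue_id → 1 row(s).
Then INNER JOIN `bookings c` on grp_id: keep only rows whose b.grp_id appears in c.

(150, Summit)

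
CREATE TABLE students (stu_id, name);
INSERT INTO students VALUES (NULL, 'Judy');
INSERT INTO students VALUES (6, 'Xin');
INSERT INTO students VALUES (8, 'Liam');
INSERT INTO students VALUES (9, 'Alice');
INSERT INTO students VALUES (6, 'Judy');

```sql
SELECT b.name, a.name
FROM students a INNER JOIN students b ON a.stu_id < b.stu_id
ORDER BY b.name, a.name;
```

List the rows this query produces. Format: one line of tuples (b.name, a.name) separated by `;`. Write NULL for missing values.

INNER JOIN keeps only pairs where the ON condition holds.
Matching on a.stu_id < b.stu_id. A NULL in a compared column never satisfies the condition.
Matched pairs: 5.

(Alice, Judy); (Alice, Liam); (Alice, Xin); (Liam, Judy); (Liam, Xin)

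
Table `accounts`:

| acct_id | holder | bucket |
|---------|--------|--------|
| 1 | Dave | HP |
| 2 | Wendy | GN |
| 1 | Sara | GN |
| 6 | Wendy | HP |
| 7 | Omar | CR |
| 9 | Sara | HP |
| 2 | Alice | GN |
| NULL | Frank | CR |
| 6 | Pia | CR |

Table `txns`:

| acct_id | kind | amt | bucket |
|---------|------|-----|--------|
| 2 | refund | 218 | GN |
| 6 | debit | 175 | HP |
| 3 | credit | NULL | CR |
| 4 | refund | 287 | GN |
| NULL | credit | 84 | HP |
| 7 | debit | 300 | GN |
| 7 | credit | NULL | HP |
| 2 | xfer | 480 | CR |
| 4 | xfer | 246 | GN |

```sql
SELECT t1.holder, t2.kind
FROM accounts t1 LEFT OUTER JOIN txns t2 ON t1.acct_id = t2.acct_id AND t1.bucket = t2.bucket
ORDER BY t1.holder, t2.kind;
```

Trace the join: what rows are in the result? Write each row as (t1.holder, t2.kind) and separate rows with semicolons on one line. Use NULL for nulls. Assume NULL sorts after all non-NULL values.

(Alice, refund); (Dave, NULL); (Frank, NULL); (Omar, NULL); (Pia, NULL); (Sara, NULL); (Sara, NULL); (Wendy, debit); (Wendy, refund)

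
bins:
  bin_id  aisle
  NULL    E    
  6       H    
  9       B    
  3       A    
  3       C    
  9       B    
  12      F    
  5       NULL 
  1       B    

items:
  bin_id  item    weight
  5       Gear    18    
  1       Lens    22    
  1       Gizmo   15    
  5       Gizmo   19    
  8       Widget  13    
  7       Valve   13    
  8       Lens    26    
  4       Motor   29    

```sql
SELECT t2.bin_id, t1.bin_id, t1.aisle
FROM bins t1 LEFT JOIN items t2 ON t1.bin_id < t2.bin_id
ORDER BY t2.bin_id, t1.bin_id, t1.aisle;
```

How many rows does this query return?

LEFT JOIN keeps every row from `bins`; unmatched rows get NULL for `items`'s columns.
Matching on t1.bin_id < t2.bin_id. A NULL in a compared column never satisfies the condition.
Matched pairs: 24; unmatched t1 rows kept: 4.
Total: 24 matched + 4 padded = 28 rows.

28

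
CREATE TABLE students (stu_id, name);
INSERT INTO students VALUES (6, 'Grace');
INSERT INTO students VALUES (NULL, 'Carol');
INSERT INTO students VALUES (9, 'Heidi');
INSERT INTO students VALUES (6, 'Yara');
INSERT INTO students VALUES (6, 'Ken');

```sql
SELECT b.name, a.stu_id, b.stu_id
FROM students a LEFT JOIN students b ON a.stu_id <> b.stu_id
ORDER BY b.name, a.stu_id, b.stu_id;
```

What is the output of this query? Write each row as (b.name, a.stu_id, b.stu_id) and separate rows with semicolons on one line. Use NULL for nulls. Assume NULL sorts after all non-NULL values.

(Grace, 9, 6); (Heidi, 6, 9); (Heidi, 6, 9); (Heidi, 6, 9); (Ken, 9, 6); (Yara, 9, 6); (NULL, NULL, NULL)

LEFT JOIN keeps every row from `students a`; unmatched rows get NULL for `students b`'s columns.
Matching on a.stu_id <> b.stu_id. A NULL in a compared column never satisfies the condition.
- stu_id=6: 1 matching b row(s), so 1 row(s) emitted.
- stu_id=NULL: no b row matches, row kept with b columns NULL.
- stu_id=9: 3 matching b row(s), so 3 row(s) emitted.
- stu_id=6: 1 matching b row(s), so 1 row(s) emitted.
- stu_id=6: 1 matching b row(s), so 1 row(s) emitted.
After projecting and ordering:
b.name | a.stu_id | b.stu_id
Grace | 9 | 6
Heidi | 6 | 9
Heidi | 6 | 9
Heidi | 6 | 9
Ken | 9 | 6
Yara | 9 | 6
NULL | NULL | NULL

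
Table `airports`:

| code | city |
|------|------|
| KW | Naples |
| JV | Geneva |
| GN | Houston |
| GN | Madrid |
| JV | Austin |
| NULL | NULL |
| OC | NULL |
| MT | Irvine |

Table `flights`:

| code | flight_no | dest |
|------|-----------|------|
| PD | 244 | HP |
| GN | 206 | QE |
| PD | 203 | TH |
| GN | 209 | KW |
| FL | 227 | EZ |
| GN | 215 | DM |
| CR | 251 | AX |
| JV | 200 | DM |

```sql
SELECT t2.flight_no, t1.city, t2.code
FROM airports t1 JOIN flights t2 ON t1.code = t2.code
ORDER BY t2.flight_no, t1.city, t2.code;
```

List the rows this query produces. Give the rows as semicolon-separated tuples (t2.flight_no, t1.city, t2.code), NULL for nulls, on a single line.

INNER JOIN keeps only pairs where the ON condition holds.
Matching on t1.code = t2.code. A NULL in a compared column never satisfies the condition.
- code=KW: no matching t2 row, dropped.
- code=JV: 1 matching t2 row(s), so 1 row(s) emitted.
- code=GN: 3 matching t2 row(s), so 3 row(s) emitted.
- code=GN: 3 matching t2 row(s), so 3 row(s) emitted.
- code=JV: 1 matching t2 row(s), so 1 row(s) emitted.
- code=NULL: no matching t2 row, dropped.
- code=OC: no matching t2 row, dropped.
- code=MT: no matching t2 row, dropped.
After projecting and ordering:
t2.flight_no | t1.city | t2.code
200 | Austin | JV
200 | Geneva | JV
206 | Houston | GN
206 | Madrid | GN
209 | Houston | GN
209 | Madrid | GN
215 | Houston | GN
215 | Madrid | GN

(200, Austin, JV); (200, Geneva, JV); (206, Houston, GN); (206, Madrid, GN); (209, Houston, GN); (209, Madrid, GN); (215, Houston, GN); (215, Madrid, GN)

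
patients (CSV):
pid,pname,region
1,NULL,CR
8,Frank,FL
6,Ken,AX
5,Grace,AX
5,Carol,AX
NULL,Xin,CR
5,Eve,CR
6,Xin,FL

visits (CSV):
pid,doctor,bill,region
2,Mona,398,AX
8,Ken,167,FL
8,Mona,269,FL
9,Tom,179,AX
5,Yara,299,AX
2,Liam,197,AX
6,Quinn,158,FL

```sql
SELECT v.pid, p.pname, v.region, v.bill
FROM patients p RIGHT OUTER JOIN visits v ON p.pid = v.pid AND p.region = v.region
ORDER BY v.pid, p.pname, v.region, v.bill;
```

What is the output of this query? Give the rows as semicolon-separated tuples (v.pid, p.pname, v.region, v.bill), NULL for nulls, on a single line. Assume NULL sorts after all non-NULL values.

(2, NULL, AX, 197); (2, NULL, AX, 398); (5, Carol, AX, 299); (5, Grace, AX, 299); (6, Xin, FL, 158); (8, Frank, FL, 167); (8, Frank, FL, 269); (9, NULL, AX, 179)

RIGHT JOIN keeps every row from `visits`; unmatched rows get NULL for `patients`'s columns.
Matching on p.pid = v.pid AND p.region = v.region. A NULL in a compared column never satisfies the condition.
Matched pairs: 5; unmatched v rows kept: 3.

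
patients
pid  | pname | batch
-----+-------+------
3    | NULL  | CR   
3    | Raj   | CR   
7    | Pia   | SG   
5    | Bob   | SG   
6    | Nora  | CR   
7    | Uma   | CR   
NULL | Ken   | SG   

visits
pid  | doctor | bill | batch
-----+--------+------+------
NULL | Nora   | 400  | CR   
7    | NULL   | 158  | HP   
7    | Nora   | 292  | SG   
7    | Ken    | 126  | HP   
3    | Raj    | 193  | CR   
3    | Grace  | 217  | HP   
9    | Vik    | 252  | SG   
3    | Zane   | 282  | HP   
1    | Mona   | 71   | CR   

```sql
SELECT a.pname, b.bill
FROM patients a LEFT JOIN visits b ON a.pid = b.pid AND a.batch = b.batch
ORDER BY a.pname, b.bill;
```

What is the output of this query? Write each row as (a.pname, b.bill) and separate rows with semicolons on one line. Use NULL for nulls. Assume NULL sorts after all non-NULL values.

LEFT JOIN keeps every row from `patients`; unmatched rows get NULL for `visits`'s columns.
Matching on a.pid = b.pid AND a.batch = b.batch. A NULL in a compared column never satisfies the condition.
Matched pairs: 3; unmatched a rows kept: 4.

(Bob, NULL); (Ken, NULL); (Nora, NULL); (Pia, 292); (Raj, 193); (Uma, NULL); (NULL, 193)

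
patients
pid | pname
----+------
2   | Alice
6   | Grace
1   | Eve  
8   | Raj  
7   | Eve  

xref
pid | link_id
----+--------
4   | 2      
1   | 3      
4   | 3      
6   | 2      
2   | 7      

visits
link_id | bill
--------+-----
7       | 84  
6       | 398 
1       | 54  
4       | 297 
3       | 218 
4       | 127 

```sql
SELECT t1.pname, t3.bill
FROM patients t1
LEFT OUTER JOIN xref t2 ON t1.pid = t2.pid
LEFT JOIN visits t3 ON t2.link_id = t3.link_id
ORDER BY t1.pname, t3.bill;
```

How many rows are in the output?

5

Step 1 — t1 LEFT JOIN t2 on pid → 5 row(s).
Then LEFT JOIN `visits t3` on link_id: each of those 5 rows is kept; rows whose t2.link_id has no match in t3 get NULL for t3's columns.
Result: 5 row(s).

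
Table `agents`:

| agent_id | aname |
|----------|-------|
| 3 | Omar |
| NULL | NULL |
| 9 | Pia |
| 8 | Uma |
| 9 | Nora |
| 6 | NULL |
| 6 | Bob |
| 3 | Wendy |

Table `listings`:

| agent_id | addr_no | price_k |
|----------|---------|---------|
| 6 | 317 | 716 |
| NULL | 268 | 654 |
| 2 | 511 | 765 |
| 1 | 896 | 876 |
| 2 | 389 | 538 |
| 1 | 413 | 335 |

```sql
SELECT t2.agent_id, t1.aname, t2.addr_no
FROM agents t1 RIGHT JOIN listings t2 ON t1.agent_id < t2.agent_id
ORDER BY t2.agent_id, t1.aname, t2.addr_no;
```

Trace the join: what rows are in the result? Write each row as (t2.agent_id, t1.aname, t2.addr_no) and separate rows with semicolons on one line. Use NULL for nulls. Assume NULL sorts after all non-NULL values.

(1, NULL, 413); (1, NULL, 896); (2, NULL, 389); (2, NULL, 511); (6, Omar, 317); (6, Wendy, 317); (NULL, NULL, 268)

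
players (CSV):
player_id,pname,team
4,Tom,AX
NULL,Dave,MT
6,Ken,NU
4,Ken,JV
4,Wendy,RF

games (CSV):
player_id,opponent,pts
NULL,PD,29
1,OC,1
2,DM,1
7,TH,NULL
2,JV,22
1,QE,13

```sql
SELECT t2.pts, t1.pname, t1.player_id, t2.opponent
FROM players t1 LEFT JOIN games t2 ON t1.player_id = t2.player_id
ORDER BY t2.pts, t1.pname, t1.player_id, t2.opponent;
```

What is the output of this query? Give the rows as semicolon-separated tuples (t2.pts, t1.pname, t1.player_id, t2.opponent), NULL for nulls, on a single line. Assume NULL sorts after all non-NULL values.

(NULL, Dave, NULL, NULL); (NULL, Ken, 4, NULL); (NULL, Ken, 6, NULL); (NULL, Tom, 4, NULL); (NULL, Wendy, 4, NULL)

LEFT JOIN keeps every row from `players`; unmatched rows get NULL for `games`'s columns.
Matching on t1.player_id = t2.player_id. A NULL in a compared column never satisfies the condition.
Matched pairs: 0; unmatched t1 rows kept: 5.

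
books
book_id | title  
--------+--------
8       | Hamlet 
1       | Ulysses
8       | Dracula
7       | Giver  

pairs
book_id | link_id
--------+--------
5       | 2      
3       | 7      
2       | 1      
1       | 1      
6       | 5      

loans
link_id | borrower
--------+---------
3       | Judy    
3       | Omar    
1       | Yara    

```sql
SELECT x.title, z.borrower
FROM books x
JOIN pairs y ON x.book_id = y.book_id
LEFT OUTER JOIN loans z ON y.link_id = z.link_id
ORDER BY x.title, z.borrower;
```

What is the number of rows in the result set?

Evaluate left to right. First `books x INNER JOIN pairs y` on book_id: 1 row(s).
Then LEFT JOIN `loans z` on link_id: each of those 1 rows is kept; rows whose y.link_id has no match in z get NULL for z's columns.
Result: 1 row(s).

1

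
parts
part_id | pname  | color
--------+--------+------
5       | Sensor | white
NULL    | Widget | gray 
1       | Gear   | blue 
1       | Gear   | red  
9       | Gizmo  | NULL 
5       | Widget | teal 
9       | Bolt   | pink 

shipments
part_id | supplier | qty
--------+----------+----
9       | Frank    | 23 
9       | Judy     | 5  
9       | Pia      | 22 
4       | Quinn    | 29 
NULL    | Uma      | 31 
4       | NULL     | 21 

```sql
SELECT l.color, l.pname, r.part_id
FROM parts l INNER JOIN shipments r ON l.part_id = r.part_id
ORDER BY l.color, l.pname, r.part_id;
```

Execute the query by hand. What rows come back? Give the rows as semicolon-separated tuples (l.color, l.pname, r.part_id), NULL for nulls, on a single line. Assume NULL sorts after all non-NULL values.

(pink, Bolt, 9); (pink, Bolt, 9); (pink, Bolt, 9); (NULL, Gizmo, 9); (NULL, Gizmo, 9); (NULL, Gizmo, 9)

INNER JOIN keeps only pairs where the ON condition holds.
Matching on l.part_id = r.part_id. A NULL in a compared column never satisfies the condition.
Matched pairs: 6.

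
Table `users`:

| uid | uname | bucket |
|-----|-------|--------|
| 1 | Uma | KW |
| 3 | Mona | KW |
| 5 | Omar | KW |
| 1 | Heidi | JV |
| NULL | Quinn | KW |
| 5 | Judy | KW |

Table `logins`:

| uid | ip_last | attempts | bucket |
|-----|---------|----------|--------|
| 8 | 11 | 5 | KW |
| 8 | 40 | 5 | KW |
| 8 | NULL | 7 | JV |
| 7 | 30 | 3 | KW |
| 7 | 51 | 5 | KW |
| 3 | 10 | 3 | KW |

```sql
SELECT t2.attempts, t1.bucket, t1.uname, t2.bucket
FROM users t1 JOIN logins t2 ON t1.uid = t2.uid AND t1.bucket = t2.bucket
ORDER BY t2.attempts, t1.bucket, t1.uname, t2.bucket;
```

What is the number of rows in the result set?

1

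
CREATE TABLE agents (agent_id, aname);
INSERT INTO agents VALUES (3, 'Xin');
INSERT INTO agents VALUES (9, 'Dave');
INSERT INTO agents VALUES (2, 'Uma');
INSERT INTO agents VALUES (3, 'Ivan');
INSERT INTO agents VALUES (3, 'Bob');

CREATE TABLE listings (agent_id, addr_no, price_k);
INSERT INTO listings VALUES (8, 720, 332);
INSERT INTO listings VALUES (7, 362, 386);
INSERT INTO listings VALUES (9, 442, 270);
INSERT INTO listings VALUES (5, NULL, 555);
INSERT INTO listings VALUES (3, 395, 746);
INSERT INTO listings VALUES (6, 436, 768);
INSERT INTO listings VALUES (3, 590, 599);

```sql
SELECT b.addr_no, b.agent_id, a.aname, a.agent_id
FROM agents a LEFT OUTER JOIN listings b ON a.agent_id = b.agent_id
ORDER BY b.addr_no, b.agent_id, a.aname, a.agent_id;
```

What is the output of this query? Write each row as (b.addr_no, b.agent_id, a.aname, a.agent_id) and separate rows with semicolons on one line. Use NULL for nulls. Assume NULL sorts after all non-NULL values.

(395, 3, Bob, 3); (395, 3, Ivan, 3); (395, 3, Xin, 3); (442, 9, Dave, 9); (590, 3, Bob, 3); (590, 3, Ivan, 3); (590, 3, Xin, 3); (NULL, NULL, Uma, 2)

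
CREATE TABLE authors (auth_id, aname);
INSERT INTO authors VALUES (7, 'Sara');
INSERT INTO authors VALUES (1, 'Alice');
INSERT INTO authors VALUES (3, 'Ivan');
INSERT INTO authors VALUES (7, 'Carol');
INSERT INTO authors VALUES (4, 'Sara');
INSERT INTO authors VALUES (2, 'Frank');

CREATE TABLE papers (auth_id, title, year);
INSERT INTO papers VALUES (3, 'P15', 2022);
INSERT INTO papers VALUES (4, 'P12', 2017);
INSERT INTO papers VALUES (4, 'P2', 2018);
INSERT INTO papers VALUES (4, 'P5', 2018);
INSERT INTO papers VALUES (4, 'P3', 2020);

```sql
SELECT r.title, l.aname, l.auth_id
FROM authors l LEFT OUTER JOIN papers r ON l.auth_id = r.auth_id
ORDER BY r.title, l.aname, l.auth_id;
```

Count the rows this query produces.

9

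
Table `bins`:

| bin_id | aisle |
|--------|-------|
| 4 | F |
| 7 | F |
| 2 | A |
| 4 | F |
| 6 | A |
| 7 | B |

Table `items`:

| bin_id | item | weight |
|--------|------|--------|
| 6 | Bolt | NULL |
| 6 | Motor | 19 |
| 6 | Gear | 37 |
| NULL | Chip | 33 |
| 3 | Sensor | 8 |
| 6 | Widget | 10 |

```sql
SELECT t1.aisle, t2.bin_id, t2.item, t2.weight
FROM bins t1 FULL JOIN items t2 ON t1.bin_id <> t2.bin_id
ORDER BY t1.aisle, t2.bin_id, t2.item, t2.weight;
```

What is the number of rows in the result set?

27

FULL OUTER JOIN keeps every row from both sides; unmatched rows get NULL for the other side's columns.
Matching on t1.bin_id <> t2.bin_id. A NULL in a compared column never satisfies the condition.
Matched pairs: 26; unmatched t1 rows kept: 0; unmatched t2 rows kept: 1.
Total: 26 matched + 1 padded = 27 rows.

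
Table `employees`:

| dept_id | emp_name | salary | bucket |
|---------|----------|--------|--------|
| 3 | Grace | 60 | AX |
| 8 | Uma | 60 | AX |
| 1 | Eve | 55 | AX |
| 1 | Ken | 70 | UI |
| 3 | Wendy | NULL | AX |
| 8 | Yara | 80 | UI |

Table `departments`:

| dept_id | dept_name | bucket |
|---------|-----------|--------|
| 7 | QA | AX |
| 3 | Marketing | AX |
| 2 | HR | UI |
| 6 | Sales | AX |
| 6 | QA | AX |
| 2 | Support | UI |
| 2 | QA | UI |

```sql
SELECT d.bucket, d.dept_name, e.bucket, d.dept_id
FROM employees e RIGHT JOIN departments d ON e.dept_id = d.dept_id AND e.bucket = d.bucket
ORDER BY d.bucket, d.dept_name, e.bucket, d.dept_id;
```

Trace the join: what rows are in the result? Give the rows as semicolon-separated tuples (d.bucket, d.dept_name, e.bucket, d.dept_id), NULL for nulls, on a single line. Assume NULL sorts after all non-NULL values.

RIGHT JOIN keeps every row from `departments`; unmatched rows get NULL for `employees`'s columns.
Matching on e.dept_id = d.dept_id AND e.bucket = d.bucket.
- e[0] dept_id=3, bucket=AX → 1 match(es) in d → 1 row(s).
- e[1] dept_id=8, bucket=AX → no match.
- e[2] dept_id=1, bucket=AX → no match.
- e[3] dept_id=1, bucket=UI → no match.
- e[4] dept_id=3, bucket=AX → 1 match(es) in d → 1 row(s).
- e[5] dept_id=8, bucket=UI → no match.
- 6 d row(s) had no e match → kept, e columns NULL.
After projecting and ordering:
d.bucket | d.dept_name | e.bucket | d.dept_id
AX | Marketing | AX | 3
AX | Marketing | AX | 3
AX | QA | NULL | 6
AX | QA | NULL | 7
AX | Sales | NULL | 6
UI | HR | NULL | 2
UI | QA | NULL | 2
UI | Support | NULL | 2

(AX, Marketing, AX, 3); (AX, Marketing, AX, 3); (AX, QA, NULL, 6); (AX, QA, NULL, 7); (AX, Sales, NULL, 6); (UI, HR, NULL, 2); (UI, QA, NULL, 2); (UI, Support, NULL, 2)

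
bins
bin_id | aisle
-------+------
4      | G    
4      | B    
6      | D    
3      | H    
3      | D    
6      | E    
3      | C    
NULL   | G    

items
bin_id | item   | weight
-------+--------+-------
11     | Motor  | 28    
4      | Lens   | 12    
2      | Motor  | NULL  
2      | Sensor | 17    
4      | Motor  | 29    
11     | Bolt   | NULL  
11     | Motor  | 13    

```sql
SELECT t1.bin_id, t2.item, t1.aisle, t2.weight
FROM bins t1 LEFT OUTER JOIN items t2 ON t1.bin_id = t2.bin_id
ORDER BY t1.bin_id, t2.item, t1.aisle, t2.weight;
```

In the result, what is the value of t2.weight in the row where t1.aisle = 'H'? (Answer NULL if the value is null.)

NULL

LEFT JOIN keeps every row from `bins`; unmatched rows get NULL for `items`'s columns.
Matching on t1.bin_id = t2.bin_id. A NULL in a compared column never satisfies the condition.
- bin_id=4: 2 matching t2 row(s), so 2 row(s) emitted.
- bin_id=4: 2 matching t2 row(s), so 2 row(s) emitted.
- bin_id=6: no t2 row matches, row kept with t2 columns NULL.
- bin_id=3: no t2 row matches, row kept with t2 columns NULL.
- bin_id=3: no t2 row matches, row kept with t2 columns NULL.
- bin_id=6: no t2 row matches, row kept with t2 columns NULL.
- bin_id=3: no t2 row matches, row kept with t2 columns NULL.
- bin_id=NULL: no t2 row matches, row kept with t2 columns NULL.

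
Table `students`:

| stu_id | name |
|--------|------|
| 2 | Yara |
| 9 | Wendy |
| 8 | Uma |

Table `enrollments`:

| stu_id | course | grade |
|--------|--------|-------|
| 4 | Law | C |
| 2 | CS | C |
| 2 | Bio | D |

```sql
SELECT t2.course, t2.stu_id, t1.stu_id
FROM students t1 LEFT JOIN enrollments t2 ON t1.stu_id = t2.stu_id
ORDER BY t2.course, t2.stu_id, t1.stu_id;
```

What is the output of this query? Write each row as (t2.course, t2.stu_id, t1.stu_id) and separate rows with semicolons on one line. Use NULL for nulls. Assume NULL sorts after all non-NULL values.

LEFT JOIN keeps every row from `students`; unmatched rows get NULL for `enrollments`'s columns.
Matching on t1.stu_id = t2.stu_id.
- t1[0] stu_id=2 → 2 match(es) in t2 → 2 row(s).
- t1[1] stu_id=9 → no match; kept with NULLs on the t2 side.
- t1[2] stu_id=8 → no match; kept with NULLs on the t2 side.
After projecting and ordering:
t2.course | t2.stu_id | t1.stu_id
Bio | 2 | 2
CS | 2 | 2
NULL | NULL | 8
NULL | NULL | 9

(Bio, 2, 2); (CS, 2, 2); (NULL, NULL, 8); (NULL, NULL, 9)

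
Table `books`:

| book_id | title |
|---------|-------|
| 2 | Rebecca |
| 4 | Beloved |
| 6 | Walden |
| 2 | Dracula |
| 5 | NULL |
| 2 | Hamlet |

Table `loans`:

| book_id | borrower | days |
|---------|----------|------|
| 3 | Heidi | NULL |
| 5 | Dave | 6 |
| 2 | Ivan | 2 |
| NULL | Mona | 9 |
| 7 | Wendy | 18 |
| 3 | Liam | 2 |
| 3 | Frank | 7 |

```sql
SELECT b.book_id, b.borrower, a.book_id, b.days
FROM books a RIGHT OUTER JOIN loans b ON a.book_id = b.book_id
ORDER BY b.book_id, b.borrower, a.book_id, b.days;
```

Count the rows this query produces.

9

RIGHT JOIN keeps every row from `loans`; unmatched rows get NULL for `books`'s columns.
Matching on a.book_id = b.book_id. A NULL in a compared column never satisfies the condition.
- a[0] book_id=2 → 1 match(es) in b → 1 row(s).
- a[1] book_id=4 → no match.
- a[2] book_id=6 → no match.
- a[3] book_id=2 → 1 match(es) in b → 1 row(s).
- a[4] book_id=5 → 1 match(es) in b → 1 row(s).
- a[5] book_id=2 → 1 match(es) in b → 1 row(s).
- 5 b row(s) had no a match → kept, a columns NULL.
Total: 4 matched + 5 padded = 9 rows.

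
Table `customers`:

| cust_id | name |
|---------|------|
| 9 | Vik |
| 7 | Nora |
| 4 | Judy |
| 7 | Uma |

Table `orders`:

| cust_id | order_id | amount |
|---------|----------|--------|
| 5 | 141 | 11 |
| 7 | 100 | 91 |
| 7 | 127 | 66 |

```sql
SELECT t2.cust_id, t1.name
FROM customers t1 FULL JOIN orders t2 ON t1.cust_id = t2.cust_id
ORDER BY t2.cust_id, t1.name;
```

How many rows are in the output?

FULL OUTER JOIN keeps every row from both sides; unmatched rows get NULL for the other side's columns.
Matching on t1.cust_id = t2.cust_id.
- t1[0] cust_id=9 → no match; kept with NULLs on the t2 side.
- t1[1] cust_id=7 → 2 match(es) in t2 → 2 row(s).
- t1[2] cust_id=4 → no match; kept with NULLs on the t2 side.
- t1[3] cust_id=7 → 2 match(es) in t2 → 2 row(s).
- 1 t2 row(s) had no t1 match → kept, t1 columns NULL.
Total: 4 matched + 3 padded = 7 rows.

7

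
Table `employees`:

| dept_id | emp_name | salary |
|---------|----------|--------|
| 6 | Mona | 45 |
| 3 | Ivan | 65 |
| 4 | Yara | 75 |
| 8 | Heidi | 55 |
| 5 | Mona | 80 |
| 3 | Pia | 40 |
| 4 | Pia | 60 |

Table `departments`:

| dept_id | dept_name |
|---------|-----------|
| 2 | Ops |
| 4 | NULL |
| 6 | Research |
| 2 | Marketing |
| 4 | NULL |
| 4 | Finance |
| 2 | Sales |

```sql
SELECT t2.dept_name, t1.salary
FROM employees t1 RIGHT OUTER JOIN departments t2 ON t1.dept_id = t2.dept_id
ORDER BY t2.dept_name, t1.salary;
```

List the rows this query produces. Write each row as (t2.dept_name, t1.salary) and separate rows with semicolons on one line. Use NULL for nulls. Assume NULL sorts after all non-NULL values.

RIGHT JOIN keeps every row from `departments`; unmatched rows get NULL for `employees`'s columns.
Matching on t1.dept_id = t2.dept_id.
- t1[0] dept_id=6 → 1 match(es) in t2 → 1 row(s).
- t1[1] dept_id=3 → no match.
- t1[2] dept_id=4 → 3 match(es) in t2 → 3 row(s).
- t1[3] dept_id=8 → no match.
- t1[4] dept_id=5 → no match.
- t1[5] dept_id=3 → no match.
- t1[6] dept_id=4 → 3 match(es) in t2 → 3 row(s).
- 3 t2 row(s) had no t1 match → kept, t1 columns NULL.
After projecting and ordering:
t2.dept_name | t1.salary
Finance | 60
Finance | 75
Marketing | NULL
Ops | NULL
Research | 45
Sales | NULL
NULL | 60
NULL | 60
NULL | 75
NULL | 75

(Finance, 60); (Finance, 75); (Marketing, NULL); (Ops, NULL); (Research, 45); (Sales, NULL); (NULL, 60); (NULL, 60); (NULL, 75); (NULL, 75)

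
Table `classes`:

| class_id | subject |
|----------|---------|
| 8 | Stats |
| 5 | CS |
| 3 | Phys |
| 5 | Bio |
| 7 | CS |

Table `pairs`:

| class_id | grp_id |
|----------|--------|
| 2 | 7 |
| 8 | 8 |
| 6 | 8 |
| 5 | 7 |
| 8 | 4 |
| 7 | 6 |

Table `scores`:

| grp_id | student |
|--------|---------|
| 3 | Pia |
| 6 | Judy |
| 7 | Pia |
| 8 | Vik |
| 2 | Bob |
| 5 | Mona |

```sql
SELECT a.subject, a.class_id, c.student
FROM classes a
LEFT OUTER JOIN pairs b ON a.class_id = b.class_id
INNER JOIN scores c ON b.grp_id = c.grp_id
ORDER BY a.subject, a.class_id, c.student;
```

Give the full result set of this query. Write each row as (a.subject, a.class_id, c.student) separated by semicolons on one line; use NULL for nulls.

(Bio, 5, Pia); (CS, 5, Pia); (CS, 7, Judy); (Stats, 8, Vik)

Step 1 — a LEFT JOIN b on class_id → 6 row(s).
Then INNER JOIN `scores c` on grp_id: keep only rows whose b.grp_id appears in c.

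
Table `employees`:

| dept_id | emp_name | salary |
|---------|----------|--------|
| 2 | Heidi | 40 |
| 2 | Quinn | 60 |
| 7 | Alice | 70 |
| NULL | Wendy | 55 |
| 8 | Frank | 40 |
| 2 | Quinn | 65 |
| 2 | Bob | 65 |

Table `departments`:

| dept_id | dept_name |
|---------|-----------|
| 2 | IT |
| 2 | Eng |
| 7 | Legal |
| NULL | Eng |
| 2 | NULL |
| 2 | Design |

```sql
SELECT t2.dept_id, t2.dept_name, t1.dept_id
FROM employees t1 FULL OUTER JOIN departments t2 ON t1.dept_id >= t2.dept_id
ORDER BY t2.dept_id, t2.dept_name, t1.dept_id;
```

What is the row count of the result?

FULL OUTER JOIN keeps every row from both sides; unmatched rows get NULL for the other side's columns.
Matching on t1.dept_id >= t2.dept_id. A NULL in a compared column never satisfies the condition.
- dept_id=2: 4 matching t2 row(s), so 4 row(s) emitted.
- dept_id=2: 4 matching t2 row(s), so 4 row(s) emitted.
- dept_id=7: 5 matching t2 row(s), so 5 row(s) emitted.
- dept_id=NULL: no t2 row matches, row kept with t2 columns NULL.
- dept_id=8: 5 matching t2 row(s), so 5 row(s) emitted.
- dept_id=2: 4 matching t2 row(s), so 4 row(s) emitted.
- dept_id=2: 4 matching t2 row(s), so 4 row(s) emitted.
- 1 t2 row(s) had no t1 match → kept, t1 columns NULL.
Total: 26 matched + 2 padded = 28 rows.

28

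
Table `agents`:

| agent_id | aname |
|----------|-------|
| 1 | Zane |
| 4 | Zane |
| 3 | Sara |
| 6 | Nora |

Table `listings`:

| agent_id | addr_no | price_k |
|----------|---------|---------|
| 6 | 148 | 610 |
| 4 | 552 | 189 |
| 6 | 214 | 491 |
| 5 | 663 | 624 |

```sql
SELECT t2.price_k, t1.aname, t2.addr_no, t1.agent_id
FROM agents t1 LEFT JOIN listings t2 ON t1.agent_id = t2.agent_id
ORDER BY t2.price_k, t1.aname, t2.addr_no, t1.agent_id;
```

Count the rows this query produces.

LEFT JOIN keeps every row from `agents`; unmatched rows get NULL for `listings`'s columns.
Matching on t1.agent_id = t2.agent_id.
- t1 (agent_id=1) has no partner → padded with NULL.
- t1 (agent_id=4) pairs with 1 row(s) of t2.
- t1 (agent_id=3) has no partner → padded with NULL.
- t1 (agent_id=6) pairs with 2 row(s) of t2.
Total: 3 matched + 2 padded = 5 rows.

5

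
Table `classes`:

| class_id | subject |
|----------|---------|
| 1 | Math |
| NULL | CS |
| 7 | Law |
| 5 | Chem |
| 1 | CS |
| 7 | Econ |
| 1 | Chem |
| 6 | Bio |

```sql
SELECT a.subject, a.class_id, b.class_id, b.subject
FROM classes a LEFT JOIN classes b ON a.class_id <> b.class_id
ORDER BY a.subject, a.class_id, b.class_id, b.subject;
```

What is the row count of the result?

35

LEFT JOIN keeps every row from `classes a`; unmatched rows get NULL for `classes b`'s columns.
Matching on a.class_id <> b.class_id. A NULL in a compared column never satisfies the condition.
Matched pairs: 34; unmatched a rows kept: 1.
Total: 34 matched + 1 padded = 35 rows.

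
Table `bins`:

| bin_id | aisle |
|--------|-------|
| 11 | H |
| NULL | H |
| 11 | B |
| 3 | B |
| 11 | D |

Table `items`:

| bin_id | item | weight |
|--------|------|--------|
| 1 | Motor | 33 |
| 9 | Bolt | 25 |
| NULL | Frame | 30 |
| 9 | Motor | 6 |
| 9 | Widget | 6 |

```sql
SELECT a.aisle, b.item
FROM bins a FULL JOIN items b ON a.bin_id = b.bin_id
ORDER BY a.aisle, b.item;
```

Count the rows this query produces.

10

FULL OUTER JOIN keeps every row from both sides; unmatched rows get NULL for the other side's columns.
Matching on a.bin_id = b.bin_id. A NULL in a compared column never satisfies the condition.
- a[0] bin_id=11 → no match; kept with NULLs on the b side.
- a[1] bin_id=NULL → no match; kept with NULLs on the b side.
- a[2] bin_id=11 → no match; kept with NULLs on the b side.
- a[3] bin_id=3 → no match; kept with NULLs on the b side.
- a[4] bin_id=11 → no match; kept with NULLs on the b side.
- plus 5 unmatched b row(s), each kept with NULL a columns.
Total: 0 matched + 10 padded = 10 rows.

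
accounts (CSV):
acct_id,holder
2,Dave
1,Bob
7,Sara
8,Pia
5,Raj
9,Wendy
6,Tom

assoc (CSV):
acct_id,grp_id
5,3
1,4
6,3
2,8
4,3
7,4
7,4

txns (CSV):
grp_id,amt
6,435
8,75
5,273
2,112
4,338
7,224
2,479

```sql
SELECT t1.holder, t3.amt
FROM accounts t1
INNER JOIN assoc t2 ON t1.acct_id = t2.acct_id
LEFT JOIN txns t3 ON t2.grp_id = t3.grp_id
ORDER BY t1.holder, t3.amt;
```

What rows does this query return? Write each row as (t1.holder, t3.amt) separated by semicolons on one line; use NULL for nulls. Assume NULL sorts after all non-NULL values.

(Bob, 338); (Dave, 75); (Raj, NULL); (Sara, 338); (Sara, 338); (Tom, NULL)

Evaluate left to right. First `accounts t1 INNER JOIN assoc t2` on acct_id: 6 row(s).
Then LEFT JOIN `txns t3` on grp_id: each of those 6 rows is kept; rows whose t2.grp_id has no match in t3 get NULL for t3's columns.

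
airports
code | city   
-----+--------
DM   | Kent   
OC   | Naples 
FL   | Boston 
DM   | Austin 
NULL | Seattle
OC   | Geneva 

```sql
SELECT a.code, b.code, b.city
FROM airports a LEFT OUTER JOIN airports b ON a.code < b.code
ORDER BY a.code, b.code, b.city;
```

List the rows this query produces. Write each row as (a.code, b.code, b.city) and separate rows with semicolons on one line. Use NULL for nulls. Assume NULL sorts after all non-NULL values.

(DM, FL, Boston); (DM, FL, Boston); (DM, OC, Geneva); (DM, OC, Geneva); (DM, OC, Naples); (DM, OC, Naples); (FL, OC, Geneva); (FL, OC, Naples); (OC, NULL, NULL); (OC, NULL, NULL); (NULL, NULL, NULL)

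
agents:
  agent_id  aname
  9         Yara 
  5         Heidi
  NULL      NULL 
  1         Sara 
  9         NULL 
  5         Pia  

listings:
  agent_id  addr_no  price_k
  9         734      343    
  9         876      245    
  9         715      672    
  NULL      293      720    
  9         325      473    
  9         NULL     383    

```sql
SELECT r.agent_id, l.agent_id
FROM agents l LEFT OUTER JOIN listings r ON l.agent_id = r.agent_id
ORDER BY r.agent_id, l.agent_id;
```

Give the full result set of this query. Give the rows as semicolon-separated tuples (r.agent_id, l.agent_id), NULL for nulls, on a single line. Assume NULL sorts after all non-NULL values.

LEFT JOIN keeps every row from `agents`; unmatched rows get NULL for `listings`'s columns.
Matching on l.agent_id = r.agent_id. A NULL in a compared column never satisfies the condition.
Matched pairs: 10; unmatched l rows kept: 4.

(9, 9); (9, 9); (9, 9); (9, 9); (9, 9); (9, 9); (9, 9); (9, 9); (9, 9); (9, 9); (NULL, 1); (NULL, 5); (NULL, 5); (NULL, NULL)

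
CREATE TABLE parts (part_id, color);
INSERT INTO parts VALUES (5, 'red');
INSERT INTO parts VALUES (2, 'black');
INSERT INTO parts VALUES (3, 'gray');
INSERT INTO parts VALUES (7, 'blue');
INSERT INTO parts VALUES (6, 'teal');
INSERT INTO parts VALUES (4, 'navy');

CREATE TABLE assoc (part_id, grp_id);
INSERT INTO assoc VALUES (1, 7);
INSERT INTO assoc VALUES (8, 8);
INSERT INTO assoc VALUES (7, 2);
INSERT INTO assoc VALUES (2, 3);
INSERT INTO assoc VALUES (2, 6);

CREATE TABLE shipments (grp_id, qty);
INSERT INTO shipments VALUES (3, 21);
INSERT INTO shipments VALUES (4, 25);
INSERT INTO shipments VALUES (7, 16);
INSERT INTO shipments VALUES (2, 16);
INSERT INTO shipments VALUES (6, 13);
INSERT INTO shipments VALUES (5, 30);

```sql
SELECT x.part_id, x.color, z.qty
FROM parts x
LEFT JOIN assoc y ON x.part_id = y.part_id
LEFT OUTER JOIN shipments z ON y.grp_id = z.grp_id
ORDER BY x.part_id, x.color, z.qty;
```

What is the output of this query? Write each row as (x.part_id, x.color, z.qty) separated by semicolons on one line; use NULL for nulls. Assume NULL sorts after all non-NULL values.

Evaluate left to right. First `parts x LEFT JOIN assoc y` on part_id: 7 row(s).
Then LEFT JOIN `shipments z` on grp_id: each of those 7 rows is kept; rows whose y.grp_id has no match in z get NULL for z's columns.

(2, black, 13); (2, black, 21); (3, gray, NULL); (4, navy, NULL); (5, red, NULL); (6, teal, NULL); (7, blue, 16)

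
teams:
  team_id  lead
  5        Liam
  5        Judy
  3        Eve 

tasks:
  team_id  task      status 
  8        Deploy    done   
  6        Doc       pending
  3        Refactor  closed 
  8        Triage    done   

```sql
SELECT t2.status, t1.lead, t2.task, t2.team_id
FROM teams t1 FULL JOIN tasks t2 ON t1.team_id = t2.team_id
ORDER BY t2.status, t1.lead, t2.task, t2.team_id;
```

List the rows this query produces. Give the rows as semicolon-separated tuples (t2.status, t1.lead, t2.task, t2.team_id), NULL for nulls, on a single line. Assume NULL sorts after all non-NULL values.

(closed, Eve, Refactor, 3); (done, NULL, Deploy, 8); (done, NULL, Triage, 8); (pending, NULL, Doc, 6); (NULL, Judy, NULL, NULL); (NULL, Liam, NULL, NULL)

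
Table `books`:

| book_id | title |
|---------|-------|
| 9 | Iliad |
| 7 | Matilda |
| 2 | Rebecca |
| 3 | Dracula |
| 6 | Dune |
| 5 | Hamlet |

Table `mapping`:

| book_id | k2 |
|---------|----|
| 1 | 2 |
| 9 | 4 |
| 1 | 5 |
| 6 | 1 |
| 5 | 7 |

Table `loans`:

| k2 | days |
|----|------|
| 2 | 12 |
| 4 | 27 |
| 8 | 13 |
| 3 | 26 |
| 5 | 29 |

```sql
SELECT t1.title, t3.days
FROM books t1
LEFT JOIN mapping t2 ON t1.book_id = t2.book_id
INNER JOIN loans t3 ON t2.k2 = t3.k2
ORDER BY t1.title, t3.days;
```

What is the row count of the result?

Joins associate left-to-right: books LEFT JOIN mapping on book_id gives 6 intermediate row(s).
Then INNER JOIN `loans t3` on k2: keep only rows whose t2.k2 appears in t3.
Result: 1 row(s).

1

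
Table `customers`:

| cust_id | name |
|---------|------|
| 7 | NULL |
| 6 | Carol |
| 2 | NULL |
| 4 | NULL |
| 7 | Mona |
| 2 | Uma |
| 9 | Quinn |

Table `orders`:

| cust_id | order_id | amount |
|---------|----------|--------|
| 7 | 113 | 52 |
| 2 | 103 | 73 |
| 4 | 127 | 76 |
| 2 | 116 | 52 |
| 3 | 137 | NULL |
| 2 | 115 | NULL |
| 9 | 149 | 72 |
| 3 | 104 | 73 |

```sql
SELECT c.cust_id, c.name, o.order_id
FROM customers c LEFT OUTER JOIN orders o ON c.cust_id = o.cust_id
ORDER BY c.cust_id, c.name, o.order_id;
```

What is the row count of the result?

11

LEFT JOIN keeps every row from `customers`; unmatched rows get NULL for `orders`'s columns.
Matching on c.cust_id = o.cust_id.
- c row (cust_id=7): matches 1 o row(s) → 1 output row(s).
- c row (cust_id=6): no match → kept, o columns NULL.
- c row (cust_id=2): matches 3 o row(s) → 3 output row(s).
- c row (cust_id=4): matches 1 o row(s) → 1 output row(s).
- c row (cust_id=7): matches 1 o row(s) → 1 output row(s).
- c row (cust_id=2): matches 3 o row(s) → 3 output row(s).
- c row (cust_id=9): matches 1 o row(s) → 1 output row(s).
Total: 10 matched + 1 padded = 11 rows.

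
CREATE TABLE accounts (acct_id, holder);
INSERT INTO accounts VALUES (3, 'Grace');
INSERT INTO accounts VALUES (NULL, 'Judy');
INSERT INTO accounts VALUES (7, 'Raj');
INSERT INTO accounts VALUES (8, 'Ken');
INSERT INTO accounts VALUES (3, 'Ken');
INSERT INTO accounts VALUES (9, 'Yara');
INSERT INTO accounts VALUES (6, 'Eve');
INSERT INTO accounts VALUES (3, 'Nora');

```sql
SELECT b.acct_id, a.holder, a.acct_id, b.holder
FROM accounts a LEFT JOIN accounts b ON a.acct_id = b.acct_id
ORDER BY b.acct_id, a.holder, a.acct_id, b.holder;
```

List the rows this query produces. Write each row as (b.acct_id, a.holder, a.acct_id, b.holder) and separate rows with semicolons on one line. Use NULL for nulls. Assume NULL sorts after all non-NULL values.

LEFT JOIN keeps every row from `accounts a`; unmatched rows get NULL for `accounts b`'s columns.
Matching on a.acct_id = b.acct_id. A NULL in a compared column never satisfies the condition.
Matched pairs: 13; unmatched a rows kept: 1.

(3, Grace, 3, Grace); (3, Grace, 3, Ken); (3, Grace, 3, Nora); (3, Ken, 3, Grace); (3, Ken, 3, Ken); (3, Ken, 3, Nora); (3, Nora, 3, Grace); (3, Nora, 3, Ken); (3, Nora, 3, Nora); (6, Eve, 6, Eve); (7, Raj, 7, Raj); (8, Ken, 8, Ken); (9, Yara, 9, Yara); (NULL, Judy, NULL, NULL)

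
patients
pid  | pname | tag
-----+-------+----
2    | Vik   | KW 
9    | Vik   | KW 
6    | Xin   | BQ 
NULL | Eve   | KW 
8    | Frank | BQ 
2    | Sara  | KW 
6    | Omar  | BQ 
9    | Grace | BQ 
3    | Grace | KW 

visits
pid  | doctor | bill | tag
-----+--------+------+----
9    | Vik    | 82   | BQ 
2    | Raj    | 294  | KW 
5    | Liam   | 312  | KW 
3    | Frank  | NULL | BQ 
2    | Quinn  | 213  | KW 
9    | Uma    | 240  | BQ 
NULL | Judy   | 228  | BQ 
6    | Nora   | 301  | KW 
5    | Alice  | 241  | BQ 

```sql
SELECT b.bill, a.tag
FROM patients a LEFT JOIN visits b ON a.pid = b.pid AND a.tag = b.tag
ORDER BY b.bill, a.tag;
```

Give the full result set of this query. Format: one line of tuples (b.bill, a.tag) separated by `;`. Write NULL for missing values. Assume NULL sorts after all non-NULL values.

(82, BQ); (213, KW); (213, KW); (240, BQ); (294, KW); (294, KW); (NULL, BQ); (NULL, BQ); (NULL, BQ); (NULL, KW); (NULL, KW); (NULL, KW)

LEFT JOIN keeps every row from `patients`; unmatched rows get NULL for `visits`'s columns.
Matching on a.pid = b.pid AND a.tag = b.tag. A NULL in a compared column never satisfies the condition.
- pid=2, tag=KW: 2 matching b row(s), so 2 row(s) emitted.
- pid=9, tag=KW: no b row matches, row kept with b columns NULL.
- pid=6, tag=BQ: no b row matches, row kept with b columns NULL.
- pid=NULL, tag=KW: no b row matches, row kept with b columns NULL.
- pid=8, tag=BQ: no b row matches, row kept with b columns NULL.
- pid=2, tag=KW: 2 matching b row(s), so 2 row(s) emitted.
- pid=6, tag=BQ: no b row matches, row kept with b columns NULL.
- pid=9, tag=BQ: 2 matching b row(s), so 2 row(s) emitted.
- pid=3, tag=KW: no b row matches, row kept with b columns NULL.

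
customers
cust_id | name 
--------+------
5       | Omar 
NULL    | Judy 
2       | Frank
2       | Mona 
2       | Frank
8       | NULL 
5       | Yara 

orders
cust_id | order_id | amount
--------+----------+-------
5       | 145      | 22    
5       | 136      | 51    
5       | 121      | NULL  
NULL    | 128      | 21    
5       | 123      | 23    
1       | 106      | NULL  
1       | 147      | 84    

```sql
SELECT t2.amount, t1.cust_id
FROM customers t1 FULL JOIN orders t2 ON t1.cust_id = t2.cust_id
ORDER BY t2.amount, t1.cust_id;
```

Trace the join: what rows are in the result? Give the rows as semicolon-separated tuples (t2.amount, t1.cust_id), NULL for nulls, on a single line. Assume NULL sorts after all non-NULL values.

FULL OUTER JOIN keeps every row from both sides; unmatched rows get NULL for the other side's columns.
Matching on t1.cust_id = t2.cust_id. A NULL in a compared column never satisfies the condition.
- cust_id=5: 4 matching t2 row(s), so 4 row(s) emitted.
- cust_id=NULL: no t2 row matches, row kept with t2 columns NULL.
- cust_id=2: no t2 row matches, row kept with t2 columns NULL.
- cust_id=2: no t2 row matches, row kept with t2 columns NULL.
- cust_id=2: no t2 row matches, row kept with t2 columns NULL.
- cust_id=8: no t2 row matches, row kept with t2 columns NULL.
- cust_id=5: 4 matching t2 row(s), so 4 row(s) emitted.
- 3 t2 row(s) had no t1 match → kept, t1 columns NULL.

(21, NULL); (22, 5); (22, 5); (23, 5); (23, 5); (51, 5); (51, 5); (84, NULL); (NULL, 2); (NULL, 2); (NULL, 2); (NULL, 5); (NULL, 5); (NULL, 8); (NULL, NULL); (NULL, NULL)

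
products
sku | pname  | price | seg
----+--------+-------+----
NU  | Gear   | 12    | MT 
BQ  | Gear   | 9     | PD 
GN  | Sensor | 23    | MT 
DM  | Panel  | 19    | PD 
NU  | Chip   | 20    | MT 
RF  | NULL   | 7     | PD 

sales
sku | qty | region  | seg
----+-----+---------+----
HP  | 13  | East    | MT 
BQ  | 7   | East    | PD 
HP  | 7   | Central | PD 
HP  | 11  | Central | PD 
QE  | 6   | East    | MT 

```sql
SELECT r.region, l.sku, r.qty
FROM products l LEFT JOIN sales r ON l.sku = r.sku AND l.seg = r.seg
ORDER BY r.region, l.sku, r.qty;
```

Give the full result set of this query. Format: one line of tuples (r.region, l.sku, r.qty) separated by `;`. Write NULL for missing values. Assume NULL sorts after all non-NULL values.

LEFT JOIN keeps every row from `products`; unmatched rows get NULL for `sales`'s columns.
Matching on l.sku = r.sku AND l.seg = r.seg.
Matched pairs: 1; unmatched l rows kept: 5.

(East, BQ, 7); (NULL, DM, NULL); (NULL, GN, NULL); (NULL, NU, NULL); (NULL, NU, NULL); (NULL, RF, NULL)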